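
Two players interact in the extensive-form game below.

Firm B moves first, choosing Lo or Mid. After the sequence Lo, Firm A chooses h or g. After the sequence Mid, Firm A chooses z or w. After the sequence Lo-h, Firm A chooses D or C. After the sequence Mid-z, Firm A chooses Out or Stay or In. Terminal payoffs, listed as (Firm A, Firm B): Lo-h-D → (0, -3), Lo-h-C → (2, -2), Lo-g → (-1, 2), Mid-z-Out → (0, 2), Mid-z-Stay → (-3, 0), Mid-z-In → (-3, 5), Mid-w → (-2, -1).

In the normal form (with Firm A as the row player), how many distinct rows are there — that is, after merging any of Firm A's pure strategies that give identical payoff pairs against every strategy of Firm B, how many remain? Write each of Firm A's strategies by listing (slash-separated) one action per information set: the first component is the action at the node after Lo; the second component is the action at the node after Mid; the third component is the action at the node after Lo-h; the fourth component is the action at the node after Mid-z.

Firm A has 24 pure strategies: h/z/D/Out, h/z/D/Stay, h/z/D/In, h/z/C/Out, h/z/C/Stay, h/z/C/In, h/w/D/Out, h/w/D/Stay, h/w/D/In, h/w/C/Out, h/w/C/Stay, h/w/C/In, g/z/D/Out, g/z/D/Stay, g/z/D/In, g/z/C/Out, g/z/C/Stay, g/z/C/In, g/w/D/Out, g/w/D/Stay, g/w/D/In, g/w/C/Out, g/w/C/Stay, g/w/C/In. Columns: Lo, Mid.
{h/z/D/Out} → row (0,-3) (0,2)
{h/z/D/Stay} → row (0,-3) (-3,0)
{h/z/D/In} → row (0,-3) (-3,5)
{h/z/C/Out} → row (2,-2) (0,2)
{h/z/C/Stay} → row (2,-2) (-3,0)
{h/z/C/In} → row (2,-2) (-3,5)
{h/w/D/Out, h/w/D/Stay, h/w/D/In} → row (0,-3) (-2,-1)
{h/w/C/Out, h/w/C/Stay, h/w/C/In} → row (2,-2) (-2,-1)
{g/z/D/Out, g/z/C/Out} → row (-1,2) (0,2)
{g/z/D/Stay, g/z/C/Stay} → row (-1,2) (-3,0)
{g/z/D/In, g/z/C/In} → row (-1,2) (-3,5)
{g/w/D/Out, g/w/D/Stay, g/w/D/In, g/w/C/Out, g/w/C/Stay, g/w/C/In} → row (-1,2) (-2,-1)
That's 12 distinct rows out of 24 strategies.

12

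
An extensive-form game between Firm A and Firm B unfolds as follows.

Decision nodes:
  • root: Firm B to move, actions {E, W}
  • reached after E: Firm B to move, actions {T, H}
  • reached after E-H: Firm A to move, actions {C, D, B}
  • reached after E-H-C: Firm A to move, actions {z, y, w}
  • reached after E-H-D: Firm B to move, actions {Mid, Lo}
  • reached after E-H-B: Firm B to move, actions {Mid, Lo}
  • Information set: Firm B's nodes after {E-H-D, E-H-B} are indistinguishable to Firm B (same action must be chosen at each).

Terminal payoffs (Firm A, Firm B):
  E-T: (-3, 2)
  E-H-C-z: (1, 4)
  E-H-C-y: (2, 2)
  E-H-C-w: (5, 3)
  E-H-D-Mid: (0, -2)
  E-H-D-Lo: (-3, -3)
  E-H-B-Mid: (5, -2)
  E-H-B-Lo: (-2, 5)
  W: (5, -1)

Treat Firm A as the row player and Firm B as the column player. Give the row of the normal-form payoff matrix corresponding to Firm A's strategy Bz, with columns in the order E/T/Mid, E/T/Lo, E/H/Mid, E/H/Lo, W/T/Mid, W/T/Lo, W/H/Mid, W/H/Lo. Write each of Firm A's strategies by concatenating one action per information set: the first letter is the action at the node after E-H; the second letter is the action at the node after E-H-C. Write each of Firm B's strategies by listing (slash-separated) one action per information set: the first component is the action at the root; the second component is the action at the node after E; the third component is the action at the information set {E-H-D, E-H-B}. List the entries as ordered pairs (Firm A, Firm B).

vs E/T/Mid: Firm B plays E → Firm B plays T at [E] → (-3, 2)
vs E/T/Lo: Firm B plays E → Firm B plays T at [E] → (-3, 2)
vs E/H/Mid: Firm B plays E → Firm B plays H at [E] → Firm A plays B at [E-H] → Firm B plays Mid at [E-H-B] → (5, -2)
vs E/H/Lo: Firm B plays E → Firm B plays H at [E] → Firm A plays B at [E-H] → Firm B plays Lo at [E-H-B] → (-2, 5)
vs W/T/Mid: Firm B plays W → (5, -1)
vs W/T/Lo: Firm B plays W → (5, -1)
vs W/H/Mid: Firm B plays W → (5, -1)
vs W/H/Lo: Firm B plays W → (5, -1)

(-3,2) (-3,2) (5,-2) (-2,5) (5,-1) (5,-1) (5,-1) (5,-1)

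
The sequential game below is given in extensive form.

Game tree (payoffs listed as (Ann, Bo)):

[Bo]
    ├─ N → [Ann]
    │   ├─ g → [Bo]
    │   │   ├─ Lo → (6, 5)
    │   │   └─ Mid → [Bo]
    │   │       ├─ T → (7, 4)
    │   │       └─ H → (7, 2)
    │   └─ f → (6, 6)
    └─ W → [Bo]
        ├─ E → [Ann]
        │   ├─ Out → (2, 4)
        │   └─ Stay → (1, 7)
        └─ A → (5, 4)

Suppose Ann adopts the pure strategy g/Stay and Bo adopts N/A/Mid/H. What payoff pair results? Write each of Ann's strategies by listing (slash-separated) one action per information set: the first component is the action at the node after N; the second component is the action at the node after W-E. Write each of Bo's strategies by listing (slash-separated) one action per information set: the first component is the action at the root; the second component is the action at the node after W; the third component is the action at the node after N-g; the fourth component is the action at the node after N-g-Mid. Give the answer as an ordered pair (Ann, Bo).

(7, 2)

Trace the play path from the root:
  Bo plays N
  Ann plays g at [N]
  Bo plays Mid at [N-g]
  Bo plays H at [N-g-Mid]
→ terminal payoff (7, 2).
(Ann's choice at the node after W-E is never reached on this path, so it doesn't affect the outcome.)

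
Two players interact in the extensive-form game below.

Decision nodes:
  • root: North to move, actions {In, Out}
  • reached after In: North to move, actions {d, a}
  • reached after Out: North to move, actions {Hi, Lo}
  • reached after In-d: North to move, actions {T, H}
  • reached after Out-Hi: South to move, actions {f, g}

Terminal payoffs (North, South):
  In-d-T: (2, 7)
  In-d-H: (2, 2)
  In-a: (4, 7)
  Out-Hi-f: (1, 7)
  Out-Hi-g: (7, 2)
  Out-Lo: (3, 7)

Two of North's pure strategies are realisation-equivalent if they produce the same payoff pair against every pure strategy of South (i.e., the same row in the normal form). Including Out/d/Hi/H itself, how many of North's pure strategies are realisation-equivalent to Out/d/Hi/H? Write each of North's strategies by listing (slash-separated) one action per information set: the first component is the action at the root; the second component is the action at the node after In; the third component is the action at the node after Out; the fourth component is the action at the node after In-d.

Row for Out/d/Hi/H (columns f, g): (1,7) (7,2).
Under Out/d/Hi/H, North's choice at the node after In and at the node after In-d can never be reached regardless of what South does, so varying those choices leaves every outcome unchanged.
Holding the reachable choices fixed and varying the unreachable ones freely already gives 2 × 2 = 4 equivalent strategies.
No other strategy reproduces this row, so those 4 are the full class: Out/d/Hi/T, Out/d/Hi/H, Out/a/Hi/T, Out/a/Hi/H.

4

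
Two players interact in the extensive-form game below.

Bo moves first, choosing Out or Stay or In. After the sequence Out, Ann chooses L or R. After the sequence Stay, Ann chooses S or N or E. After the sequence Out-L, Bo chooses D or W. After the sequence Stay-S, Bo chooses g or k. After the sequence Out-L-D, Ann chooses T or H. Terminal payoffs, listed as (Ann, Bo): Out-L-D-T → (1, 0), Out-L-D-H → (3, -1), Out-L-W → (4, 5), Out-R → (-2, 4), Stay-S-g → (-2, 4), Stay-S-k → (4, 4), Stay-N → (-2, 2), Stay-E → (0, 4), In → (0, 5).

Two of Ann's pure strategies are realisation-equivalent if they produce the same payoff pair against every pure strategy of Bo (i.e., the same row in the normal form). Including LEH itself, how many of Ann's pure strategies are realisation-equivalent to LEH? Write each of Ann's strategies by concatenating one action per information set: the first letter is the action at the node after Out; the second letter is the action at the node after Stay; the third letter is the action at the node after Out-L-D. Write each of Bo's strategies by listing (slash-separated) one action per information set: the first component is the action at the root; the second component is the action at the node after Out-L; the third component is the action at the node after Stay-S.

1

Row for LEH (columns Out/D/g, Out/D/k, Out/W/g, Out/W/k, Stay/D/g, Stay/D/k, Stay/W/g, Stay/W/k, In/D/g, In/D/k, In/W/g, In/W/k): (3,-1) (3,-1) (4,5) (4,5) (0,4) (0,4) (0,4) (0,4) (0,5) (0,5) (0,5) (0,5).
Every one of Ann's information sets is on the play path for some reply by Bo when Ann follows LEH.
Changing the action at any of them therefore changes at least one column, so only LEH itself gives this row.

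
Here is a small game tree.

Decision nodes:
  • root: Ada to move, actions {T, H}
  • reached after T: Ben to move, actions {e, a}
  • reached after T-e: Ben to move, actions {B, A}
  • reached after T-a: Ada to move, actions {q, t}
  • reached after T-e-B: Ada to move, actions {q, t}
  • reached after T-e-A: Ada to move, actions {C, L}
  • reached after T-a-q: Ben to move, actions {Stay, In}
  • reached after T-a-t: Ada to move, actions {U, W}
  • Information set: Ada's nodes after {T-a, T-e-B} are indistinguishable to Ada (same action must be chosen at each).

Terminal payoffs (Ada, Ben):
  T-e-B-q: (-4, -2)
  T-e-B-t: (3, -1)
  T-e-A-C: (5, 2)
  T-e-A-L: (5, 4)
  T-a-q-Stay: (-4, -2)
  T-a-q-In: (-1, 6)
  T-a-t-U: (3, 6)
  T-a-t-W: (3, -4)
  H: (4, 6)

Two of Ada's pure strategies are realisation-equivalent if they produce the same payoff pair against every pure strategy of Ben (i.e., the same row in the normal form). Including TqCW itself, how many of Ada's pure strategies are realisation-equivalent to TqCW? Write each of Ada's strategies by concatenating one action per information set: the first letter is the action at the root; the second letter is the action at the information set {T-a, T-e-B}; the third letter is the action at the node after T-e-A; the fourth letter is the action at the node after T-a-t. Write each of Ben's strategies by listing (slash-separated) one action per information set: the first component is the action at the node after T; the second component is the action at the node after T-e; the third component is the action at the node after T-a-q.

Row for TqCW (columns e/B/Stay, e/B/In, e/A/Stay, e/A/In, a/B/Stay, a/B/In, a/A/Stay, a/A/In): (-4,-2) (-4,-2) (5,2) (5,2) (-4,-2) (-1,6) (-4,-2) (-1,6).
Under TqCW, Ada's choice at the node after T-a-t can never be reached regardless of what Ben does, so varying those choices leaves every outcome unchanged.
Holding the reachable choices fixed and varying the unreachable one freely already gives 2 equivalent strategies.
No other strategy reproduces this row, so those 2 are the full class: TqCU, TqCW.

2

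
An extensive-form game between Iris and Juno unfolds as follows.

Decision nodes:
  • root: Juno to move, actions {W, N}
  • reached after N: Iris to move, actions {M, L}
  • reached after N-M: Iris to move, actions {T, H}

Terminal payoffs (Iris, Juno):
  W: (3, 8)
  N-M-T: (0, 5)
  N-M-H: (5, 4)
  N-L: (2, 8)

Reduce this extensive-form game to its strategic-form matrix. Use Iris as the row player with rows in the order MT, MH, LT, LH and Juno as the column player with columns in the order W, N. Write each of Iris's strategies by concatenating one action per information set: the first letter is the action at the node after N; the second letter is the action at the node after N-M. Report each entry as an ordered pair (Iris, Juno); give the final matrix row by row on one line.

MT: (3,8) (0,5) | MH: (3,8) (5,4) | LT: (3,8) (2,8) | LH: (3,8) (2,8)

Row MT: W→(3,8), N→(0,5)
Row MH: W→(3,8), N→(5,4)
Row LT: W→(3,8), N→(2,8)
Row LH: W→(3,8), N→(2,8)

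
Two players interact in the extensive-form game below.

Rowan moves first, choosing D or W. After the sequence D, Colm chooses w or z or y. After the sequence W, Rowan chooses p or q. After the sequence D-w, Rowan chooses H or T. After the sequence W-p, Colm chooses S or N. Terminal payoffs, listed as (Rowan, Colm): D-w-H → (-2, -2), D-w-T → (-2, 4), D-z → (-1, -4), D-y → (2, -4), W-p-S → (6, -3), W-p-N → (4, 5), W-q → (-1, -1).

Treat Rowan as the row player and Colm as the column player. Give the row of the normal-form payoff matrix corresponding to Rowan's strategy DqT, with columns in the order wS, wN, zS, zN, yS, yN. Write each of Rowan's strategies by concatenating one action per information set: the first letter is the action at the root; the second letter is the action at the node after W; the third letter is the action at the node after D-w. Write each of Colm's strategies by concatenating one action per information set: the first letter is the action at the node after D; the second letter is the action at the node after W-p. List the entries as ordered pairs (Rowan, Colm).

(-2,4) (-2,4) (-1,-4) (-1,-4) (2,-4) (2,-4)

vs wS: Rowan plays D → Colm plays w at [D] → Rowan plays T at [D-w] → (-2, 4)
vs wN: Rowan plays D → Colm plays w at [D] → Rowan plays T at [D-w] → (-2, 4)
vs zS: Rowan plays D → Colm plays z at [D] → (-1, -4)
vs zN: Rowan plays D → Colm plays z at [D] → (-1, -4)
vs yS: Rowan plays D → Colm plays y at [D] → (2, -4)
vs yN: Rowan plays D → Colm plays y at [D] → (2, -4)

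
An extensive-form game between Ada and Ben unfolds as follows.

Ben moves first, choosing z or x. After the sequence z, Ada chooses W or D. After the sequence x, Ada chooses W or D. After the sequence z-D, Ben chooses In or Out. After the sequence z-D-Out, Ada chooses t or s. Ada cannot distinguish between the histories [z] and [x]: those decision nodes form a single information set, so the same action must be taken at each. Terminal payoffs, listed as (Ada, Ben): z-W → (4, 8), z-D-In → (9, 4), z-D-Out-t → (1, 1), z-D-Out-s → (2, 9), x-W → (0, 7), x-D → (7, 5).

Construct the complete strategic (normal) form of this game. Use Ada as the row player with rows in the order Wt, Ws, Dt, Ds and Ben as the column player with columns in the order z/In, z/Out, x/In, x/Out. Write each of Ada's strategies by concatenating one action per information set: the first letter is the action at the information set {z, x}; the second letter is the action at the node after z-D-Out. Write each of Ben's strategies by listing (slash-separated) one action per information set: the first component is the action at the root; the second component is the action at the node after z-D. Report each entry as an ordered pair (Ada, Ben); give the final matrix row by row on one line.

         z/In    z/Out     x/In    x/Out
  Wt    (4,8)    (4,8)    (0,7)    (0,7)
  Ws    (4,8)    (4,8)    (0,7)    (0,7)
  Dt    (9,4)    (1,1)    (7,5)    (7,5)
  Ds    (9,4)    (2,9)    (7,5)    (7,5)

Wt: (4,8) (4,8) (0,7) (0,7) | Ws: (4,8) (4,8) (0,7) (0,7) | Dt: (9,4) (1,1) (7,5) (7,5) | Ds: (9,4) (2,9) (7,5) (7,5)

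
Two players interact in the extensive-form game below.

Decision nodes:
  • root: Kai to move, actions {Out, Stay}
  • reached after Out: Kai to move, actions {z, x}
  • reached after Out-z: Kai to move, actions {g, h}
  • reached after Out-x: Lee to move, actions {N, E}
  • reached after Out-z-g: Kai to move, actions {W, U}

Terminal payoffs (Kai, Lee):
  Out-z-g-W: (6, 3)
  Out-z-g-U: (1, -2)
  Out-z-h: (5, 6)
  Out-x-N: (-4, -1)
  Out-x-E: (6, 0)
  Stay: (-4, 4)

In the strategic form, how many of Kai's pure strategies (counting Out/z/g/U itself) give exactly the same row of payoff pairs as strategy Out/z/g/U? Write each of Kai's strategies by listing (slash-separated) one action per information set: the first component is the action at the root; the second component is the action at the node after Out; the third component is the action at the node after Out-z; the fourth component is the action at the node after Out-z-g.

1

Row for Out/z/g/U (columns N, E): (1,-2) (1,-2).
Every one of Kai's information sets is on the play path for some reply by Lee when Kai follows Out/z/g/U.
Changing the action at any of them therefore changes at least one column, so only Out/z/g/U itself gives this row.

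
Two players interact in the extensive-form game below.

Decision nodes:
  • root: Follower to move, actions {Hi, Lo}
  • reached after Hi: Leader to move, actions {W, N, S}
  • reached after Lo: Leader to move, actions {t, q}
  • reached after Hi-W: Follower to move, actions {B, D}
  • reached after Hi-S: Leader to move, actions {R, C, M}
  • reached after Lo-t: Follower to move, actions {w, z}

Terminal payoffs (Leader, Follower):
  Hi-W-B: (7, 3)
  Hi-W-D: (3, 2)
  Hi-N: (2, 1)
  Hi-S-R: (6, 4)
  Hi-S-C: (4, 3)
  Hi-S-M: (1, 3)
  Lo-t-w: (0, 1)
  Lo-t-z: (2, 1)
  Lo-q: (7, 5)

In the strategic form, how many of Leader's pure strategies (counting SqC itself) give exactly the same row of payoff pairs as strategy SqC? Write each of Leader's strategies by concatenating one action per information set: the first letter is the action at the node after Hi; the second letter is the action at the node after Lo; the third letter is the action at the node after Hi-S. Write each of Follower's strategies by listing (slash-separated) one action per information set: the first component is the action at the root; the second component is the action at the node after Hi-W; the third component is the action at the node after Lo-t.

1

Row for SqC (columns Hi/B/w, Hi/B/z, Hi/D/w, Hi/D/z, Lo/B/w, Lo/B/z, Lo/D/w, Lo/D/z): (4,3) (4,3) (4,3) (4,3) (7,5) (7,5) (7,5) (7,5).
Every one of Leader's information sets is on the play path for some reply by Follower when Leader follows SqC.
Changing the action at any of them therefore changes at least one column, so only SqC itself gives this row.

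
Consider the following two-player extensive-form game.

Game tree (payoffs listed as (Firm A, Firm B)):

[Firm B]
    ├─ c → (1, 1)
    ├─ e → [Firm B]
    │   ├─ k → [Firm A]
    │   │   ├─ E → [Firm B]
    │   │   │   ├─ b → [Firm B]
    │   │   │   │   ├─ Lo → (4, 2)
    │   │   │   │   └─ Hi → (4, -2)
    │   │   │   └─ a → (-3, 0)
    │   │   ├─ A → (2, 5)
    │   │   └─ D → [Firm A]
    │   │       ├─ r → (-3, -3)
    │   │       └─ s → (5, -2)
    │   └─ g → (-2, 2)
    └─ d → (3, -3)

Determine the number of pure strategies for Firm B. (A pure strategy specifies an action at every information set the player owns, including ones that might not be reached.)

24

Firm B owns the root with actions {c, e, d} — three choices.
Firm B owns the node after e with actions {k, g} — two choices.
Firm B owns the node after e-k-E with actions {b, a} — two choices.
Firm B owns the node after e-k-E-b with actions {Lo, Hi} — two choices.
A pure strategy fixes one action at each information set independently, so the count is the product 3 × 2 × 2 × 2 = 24.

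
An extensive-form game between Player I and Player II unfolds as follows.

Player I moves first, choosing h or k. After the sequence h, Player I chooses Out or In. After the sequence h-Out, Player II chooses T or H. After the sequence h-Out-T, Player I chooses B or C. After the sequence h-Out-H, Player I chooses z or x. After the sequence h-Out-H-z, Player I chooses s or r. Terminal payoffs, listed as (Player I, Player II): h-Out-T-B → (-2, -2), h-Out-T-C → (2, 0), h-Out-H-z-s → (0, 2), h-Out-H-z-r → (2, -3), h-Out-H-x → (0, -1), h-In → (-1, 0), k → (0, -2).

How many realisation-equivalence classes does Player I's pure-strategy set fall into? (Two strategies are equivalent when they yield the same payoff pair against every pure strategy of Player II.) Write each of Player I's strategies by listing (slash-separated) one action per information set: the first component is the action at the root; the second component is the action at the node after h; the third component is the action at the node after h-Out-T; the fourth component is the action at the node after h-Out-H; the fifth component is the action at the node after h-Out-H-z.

8

Player I has 32 pure strategies: h/Out/B/z/s, h/Out/B/z/r, h/Out/B/x/s, h/Out/B/x/r, h/Out/C/z/s, h/Out/C/z/r, h/Out/C/x/s, h/Out/C/x/r, h/In/B/z/s, h/In/B/z/r, h/In/B/x/s, h/In/B/x/r, h/In/C/z/s, h/In/C/z/r, h/In/C/x/s, h/In/C/x/r, k/Out/B/z/s, k/Out/B/z/r, k/Out/B/x/s, k/Out/B/x/r, k/Out/C/z/s, k/Out/C/z/r, k/Out/C/x/s, k/Out/C/x/r, k/In/B/z/s, k/In/B/z/r, k/In/B/x/s, k/In/B/x/r, k/In/C/z/s, k/In/C/z/r, k/In/C/x/s, k/In/C/x/r. Columns: T, H.
{h/Out/B/z/s} → row (-2,-2) (0,2)
{h/Out/B/z/r} → row (-2,-2) (2,-3)
{h/Out/B/x/s, h/Out/B/x/r} → row (-2,-2) (0,-1)
{h/Out/C/z/s} → row (2,0) (0,2)
{h/Out/C/z/r} → row (2,0) (2,-3)
{h/Out/C/x/s, h/Out/C/x/r} → row (2,0) (0,-1)
{h/In/B/z/s, h/In/B/z/r, h/In/B/x/s, h/In/B/x/r, h/In/C/z/s, h/In/C/z/r, h/In/C/x/s, h/In/C/x/r} → row (-1,0) (-1,0)
{k/Out/B/z/s, k/Out/B/z/r, k/Out/B/x/s, k/Out/B/x/r, k/Out/C/z/s, k/Out/C/z/r, k/Out/C/x/s, k/Out/C/x/r, k/In/B/z/s, k/In/B/z/r, k/In/B/x/s, k/In/B/x/r, k/In/C/z/s, k/In/C/z/r, k/In/C/x/s, k/In/C/x/r} → row (0,-2) (0,-2)
That's 8 distinct rows out of 32 strategies.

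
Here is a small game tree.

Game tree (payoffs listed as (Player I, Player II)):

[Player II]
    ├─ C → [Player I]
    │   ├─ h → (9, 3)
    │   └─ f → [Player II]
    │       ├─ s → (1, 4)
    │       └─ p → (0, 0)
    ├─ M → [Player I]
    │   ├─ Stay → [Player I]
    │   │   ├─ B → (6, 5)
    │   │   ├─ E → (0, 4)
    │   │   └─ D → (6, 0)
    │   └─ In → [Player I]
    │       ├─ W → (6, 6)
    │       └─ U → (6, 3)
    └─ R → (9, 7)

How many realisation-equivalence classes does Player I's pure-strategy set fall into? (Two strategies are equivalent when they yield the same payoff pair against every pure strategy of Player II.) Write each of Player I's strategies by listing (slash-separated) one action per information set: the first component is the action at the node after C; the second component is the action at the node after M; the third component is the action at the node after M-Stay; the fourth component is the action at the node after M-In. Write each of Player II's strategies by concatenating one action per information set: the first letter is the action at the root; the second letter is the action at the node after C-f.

Player I has 24 pure strategies: h/Stay/B/W, h/Stay/B/U, h/Stay/E/W, h/Stay/E/U, h/Stay/D/W, h/Stay/D/U, h/In/B/W, h/In/B/U, h/In/E/W, h/In/E/U, h/In/D/W, h/In/D/U, f/Stay/B/W, f/Stay/B/U, f/Stay/E/W, f/Stay/E/U, f/Stay/D/W, f/Stay/D/U, f/In/B/W, f/In/B/U, f/In/E/W, f/In/E/U, f/In/D/W, f/In/D/U. Columns: Cs, Cp, Ms, Mp, Rs, Rp.
{h/Stay/B/W, h/Stay/B/U} → row (9,3) (9,3) (6,5) (6,5) (9,7) (9,7)
{h/Stay/E/W, h/Stay/E/U} → row (9,3) (9,3) (0,4) (0,4) (9,7) (9,7)
{h/Stay/D/W, h/Stay/D/U} → row (9,3) (9,3) (6,0) (6,0) (9,7) (9,7)
{h/In/B/W, h/In/E/W, h/In/D/W} → row (9,3) (9,3) (6,6) (6,6) (9,7) (9,7)
{h/In/B/U, h/In/E/U, h/In/D/U} → row (9,3) (9,3) (6,3) (6,3) (9,7) (9,7)
{f/Stay/B/W, f/Stay/B/U} → row (1,4) (0,0) (6,5) (6,5) (9,7) (9,7)
{f/Stay/E/W, f/Stay/E/U} → row (1,4) (0,0) (0,4) (0,4) (9,7) (9,7)
{f/Stay/D/W, f/Stay/D/U} → row (1,4) (0,0) (6,0) (6,0) (9,7) (9,7)
{f/In/B/W, f/In/E/W, f/In/D/W} → row (1,4) (0,0) (6,6) (6,6) (9,7) (9,7)
{f/In/B/U, f/In/E/U, f/In/D/U} → row (1,4) (0,0) (6,3) (6,3) (9,7) (9,7)
That's 10 distinct rows out of 24 strategies.

10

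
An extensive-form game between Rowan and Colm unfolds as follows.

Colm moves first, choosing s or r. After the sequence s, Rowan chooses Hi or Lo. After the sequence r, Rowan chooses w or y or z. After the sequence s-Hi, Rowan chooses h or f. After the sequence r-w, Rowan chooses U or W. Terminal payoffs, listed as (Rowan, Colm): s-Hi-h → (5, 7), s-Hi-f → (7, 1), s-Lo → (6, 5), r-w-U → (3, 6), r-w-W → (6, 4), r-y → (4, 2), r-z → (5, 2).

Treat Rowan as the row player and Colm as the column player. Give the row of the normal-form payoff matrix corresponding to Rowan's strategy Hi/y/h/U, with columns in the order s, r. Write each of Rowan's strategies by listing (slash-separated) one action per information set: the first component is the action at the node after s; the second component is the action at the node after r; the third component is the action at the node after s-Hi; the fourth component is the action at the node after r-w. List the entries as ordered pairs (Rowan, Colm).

(5,7) (4,2)

vs s: Colm plays s → Rowan plays Hi at [s] → Rowan plays h at [s-Hi] → (5, 7)
vs r: Colm plays r → Rowan plays y at [r] → (4, 2)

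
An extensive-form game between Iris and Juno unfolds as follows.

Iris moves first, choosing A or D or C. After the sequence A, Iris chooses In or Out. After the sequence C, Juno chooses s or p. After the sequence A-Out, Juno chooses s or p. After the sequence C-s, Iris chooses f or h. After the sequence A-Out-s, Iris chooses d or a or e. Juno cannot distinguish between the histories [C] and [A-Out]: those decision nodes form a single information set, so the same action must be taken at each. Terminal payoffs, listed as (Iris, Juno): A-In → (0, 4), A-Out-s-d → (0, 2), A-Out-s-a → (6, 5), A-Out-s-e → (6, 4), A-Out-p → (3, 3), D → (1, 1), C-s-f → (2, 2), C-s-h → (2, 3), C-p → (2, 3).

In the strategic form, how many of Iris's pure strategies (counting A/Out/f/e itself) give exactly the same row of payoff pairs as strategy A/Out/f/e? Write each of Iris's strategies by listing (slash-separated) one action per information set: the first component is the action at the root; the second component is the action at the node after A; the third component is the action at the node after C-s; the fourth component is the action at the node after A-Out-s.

Row for A/Out/f/e (columns s, p): (6,4) (3,3).
Under A/Out/f/e, Iris's choice at the node after C-s can never be reached regardless of what Juno does, so varying those choices leaves every outcome unchanged.
Holding the reachable choices fixed and varying the unreachable one freely already gives 2 equivalent strategies.
No other strategy reproduces this row, so those 2 are the full class: A/Out/f/e, A/Out/h/e.

2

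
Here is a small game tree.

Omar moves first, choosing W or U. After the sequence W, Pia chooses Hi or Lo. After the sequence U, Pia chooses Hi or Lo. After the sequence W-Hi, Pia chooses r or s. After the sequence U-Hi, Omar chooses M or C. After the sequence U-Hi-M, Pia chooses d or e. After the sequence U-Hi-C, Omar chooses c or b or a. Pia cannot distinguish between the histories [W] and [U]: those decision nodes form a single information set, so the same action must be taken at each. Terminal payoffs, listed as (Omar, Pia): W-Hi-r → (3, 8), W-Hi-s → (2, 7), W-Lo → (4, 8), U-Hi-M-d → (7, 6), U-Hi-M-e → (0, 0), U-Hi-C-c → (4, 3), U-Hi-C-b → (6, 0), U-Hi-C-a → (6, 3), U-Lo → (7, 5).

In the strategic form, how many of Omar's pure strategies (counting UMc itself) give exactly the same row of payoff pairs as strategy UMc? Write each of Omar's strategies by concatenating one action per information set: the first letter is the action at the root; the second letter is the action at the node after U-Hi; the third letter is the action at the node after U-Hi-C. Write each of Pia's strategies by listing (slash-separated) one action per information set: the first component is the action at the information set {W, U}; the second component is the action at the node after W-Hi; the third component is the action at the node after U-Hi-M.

Row for UMc (columns Hi/r/d, Hi/r/e, Hi/s/d, Hi/s/e, Lo/r/d, Lo/r/e, Lo/s/d, Lo/s/e): (7,6) (0,0) (7,6) (0,0) (7,5) (7,5) (7,5) (7,5).
Under UMc, Omar's choice at the node after U-Hi-C can never be reached regardless of what Pia does, so varying those choices leaves every outcome unchanged.
Holding the reachable choices fixed and varying the unreachable one freely already gives 3 equivalent strategies.
No other strategy reproduces this row, so those 3 are the full class: UMc, UMb, UMa.

3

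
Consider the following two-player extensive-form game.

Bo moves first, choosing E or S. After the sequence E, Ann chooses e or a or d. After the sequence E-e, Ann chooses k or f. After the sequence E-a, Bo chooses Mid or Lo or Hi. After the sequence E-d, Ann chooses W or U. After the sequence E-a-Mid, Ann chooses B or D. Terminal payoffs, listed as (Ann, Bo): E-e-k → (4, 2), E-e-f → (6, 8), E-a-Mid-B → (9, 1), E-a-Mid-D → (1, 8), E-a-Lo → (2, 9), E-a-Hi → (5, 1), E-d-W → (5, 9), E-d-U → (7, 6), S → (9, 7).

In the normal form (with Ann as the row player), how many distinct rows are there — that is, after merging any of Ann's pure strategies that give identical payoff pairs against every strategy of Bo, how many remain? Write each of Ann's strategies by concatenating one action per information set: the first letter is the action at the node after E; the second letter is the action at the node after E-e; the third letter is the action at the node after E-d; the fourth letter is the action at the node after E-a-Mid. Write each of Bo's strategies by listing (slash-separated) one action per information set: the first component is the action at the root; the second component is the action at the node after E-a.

Ann has 24 pure strategies: ekWB, ekWD, ekUB, ekUD, efWB, efWD, efUB, efUD, akWB, akWD, akUB, akUD, afWB, afWD, afUB, afUD, dkWB, dkWD, dkUB, dkUD, dfWB, dfWD, dfUB, dfUD. Columns: E/Mid, E/Lo, E/Hi, S/Mid, S/Lo, S/Hi.
{ekWB, ekWD, ekUB, ekUD} → row (4,2) (4,2) (4,2) (9,7) (9,7) (9,7)
{efWB, efWD, efUB, efUD} → row (6,8) (6,8) (6,8) (9,7) (9,7) (9,7)
{akWB, akUB, afWB, afUB} → row (9,1) (2,9) (5,1) (9,7) (9,7) (9,7)
{akWD, akUD, afWD, afUD} → row (1,8) (2,9) (5,1) (9,7) (9,7) (9,7)
{dkWB, dkWD, dfWB, dfWD} → row (5,9) (5,9) (5,9) (9,7) (9,7) (9,7)
{dkUB, dkUD, dfUB, dfUD} → row (7,6) (7,6) (7,6) (9,7) (9,7) (9,7)
That's 6 distinct rows out of 24 strategies.

6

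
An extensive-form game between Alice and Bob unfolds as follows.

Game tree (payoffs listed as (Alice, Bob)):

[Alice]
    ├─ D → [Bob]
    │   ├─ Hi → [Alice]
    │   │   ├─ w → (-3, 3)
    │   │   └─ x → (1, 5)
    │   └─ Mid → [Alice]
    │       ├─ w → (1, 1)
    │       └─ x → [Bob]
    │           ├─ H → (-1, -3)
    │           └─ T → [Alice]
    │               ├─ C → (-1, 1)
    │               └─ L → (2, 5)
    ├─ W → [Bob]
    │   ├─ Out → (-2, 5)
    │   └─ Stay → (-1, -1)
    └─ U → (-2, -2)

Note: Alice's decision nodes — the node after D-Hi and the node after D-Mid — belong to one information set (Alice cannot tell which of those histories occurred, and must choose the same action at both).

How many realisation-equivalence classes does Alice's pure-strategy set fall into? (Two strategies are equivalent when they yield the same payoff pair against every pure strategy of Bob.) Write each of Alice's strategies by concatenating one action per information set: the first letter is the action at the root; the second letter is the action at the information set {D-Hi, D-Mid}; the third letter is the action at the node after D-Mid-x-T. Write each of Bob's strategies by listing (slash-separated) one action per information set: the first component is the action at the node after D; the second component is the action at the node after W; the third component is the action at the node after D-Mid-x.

Alice has 12 pure strategies: DwC, DwL, DxC, DxL, WwC, WwL, WxC, WxL, UwC, UwL, UxC, UxL. Columns: Hi/Out/H, Hi/Out/T, Hi/Stay/H, Hi/Stay/T, Mid/Out/H, Mid/Out/T, Mid/Stay/H, Mid/Stay/T.
{DwC, DwL} → row (-3,3) (-3,3) (-3,3) (-3,3) (1,1) (1,1) (1,1) (1,1)
{DxC} → row (1,5) (1,5) (1,5) (1,5) (-1,-3) (-1,1) (-1,-3) (-1,1)
{DxL} → row (1,5) (1,5) (1,5) (1,5) (-1,-3) (2,5) (-1,-3) (2,5)
{WwC, WwL, WxC, WxL} → row (-2,5) (-2,5) (-1,-1) (-1,-1) (-2,5) (-2,5) (-1,-1) (-1,-1)
{UwC, UwL, UxC, UxL} → row (-2,-2) (-2,-2) (-2,-2) (-2,-2) (-2,-2) (-2,-2) (-2,-2) (-2,-2)
That's 5 distinct rows out of 12 strategies.

5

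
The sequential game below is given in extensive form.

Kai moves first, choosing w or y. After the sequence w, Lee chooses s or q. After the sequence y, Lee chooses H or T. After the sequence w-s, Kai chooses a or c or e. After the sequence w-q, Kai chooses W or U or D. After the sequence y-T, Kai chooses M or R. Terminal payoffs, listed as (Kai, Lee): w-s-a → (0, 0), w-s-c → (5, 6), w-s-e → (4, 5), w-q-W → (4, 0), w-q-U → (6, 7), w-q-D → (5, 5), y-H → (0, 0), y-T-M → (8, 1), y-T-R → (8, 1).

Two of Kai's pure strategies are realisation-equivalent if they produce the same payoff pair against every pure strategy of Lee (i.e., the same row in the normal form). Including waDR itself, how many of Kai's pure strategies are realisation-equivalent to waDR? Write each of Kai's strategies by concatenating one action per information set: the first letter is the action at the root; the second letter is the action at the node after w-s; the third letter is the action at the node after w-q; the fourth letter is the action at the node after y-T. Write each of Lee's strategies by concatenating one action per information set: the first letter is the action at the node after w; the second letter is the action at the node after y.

Row for waDR (columns sH, sT, qH, qT): (0,0) (0,0) (5,5) (5,5).
Under waDR, Kai's choice at the node after y-T can never be reached regardless of what Lee does, so varying those choices leaves every outcome unchanged.
Holding the reachable choices fixed and varying the unreachable one freely already gives 2 equivalent strategies.
No other strategy reproduces this row, so those 2 are the full class: waDM, waDR.

2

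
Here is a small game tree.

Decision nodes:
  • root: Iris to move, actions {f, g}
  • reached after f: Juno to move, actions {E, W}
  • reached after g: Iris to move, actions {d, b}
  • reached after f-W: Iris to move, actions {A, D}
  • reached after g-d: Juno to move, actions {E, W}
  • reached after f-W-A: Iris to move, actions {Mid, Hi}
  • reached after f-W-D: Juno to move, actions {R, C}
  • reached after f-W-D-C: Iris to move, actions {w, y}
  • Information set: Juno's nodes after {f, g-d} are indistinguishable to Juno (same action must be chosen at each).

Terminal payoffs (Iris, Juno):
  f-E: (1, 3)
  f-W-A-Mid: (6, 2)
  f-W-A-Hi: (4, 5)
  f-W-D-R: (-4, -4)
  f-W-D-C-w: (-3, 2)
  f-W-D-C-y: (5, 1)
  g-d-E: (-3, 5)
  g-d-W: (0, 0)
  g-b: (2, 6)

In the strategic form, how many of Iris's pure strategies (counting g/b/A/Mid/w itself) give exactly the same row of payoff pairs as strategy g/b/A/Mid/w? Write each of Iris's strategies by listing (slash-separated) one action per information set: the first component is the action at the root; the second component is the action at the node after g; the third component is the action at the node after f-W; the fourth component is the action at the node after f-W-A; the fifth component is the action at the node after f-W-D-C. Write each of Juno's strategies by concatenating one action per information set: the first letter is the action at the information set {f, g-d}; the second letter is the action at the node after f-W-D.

8

Row for g/b/A/Mid/w (columns ER, EC, WR, WC): (2,6) (2,6) (2,6) (2,6).
Under g/b/A/Mid/w, Iris's choice at the node after f-W and at the node after f-W-A and at the node after f-W-D-C can never be reached regardless of what Juno does, so varying those choices leaves every outcome unchanged.
Holding the reachable choices fixed and varying the unreachable ones freely already gives 2 × 2 × 2 = 8 equivalent strategies.
No other strategy reproduces this row, so those 8 are the full class: g/b/A/Mid/w, g/b/A/Mid/y, g/b/A/Hi/w, g/b/A/Hi/y, g/b/D/Mid/w, g/b/D/Mid/y, g/b/D/Hi/w, g/b/D/Hi/y.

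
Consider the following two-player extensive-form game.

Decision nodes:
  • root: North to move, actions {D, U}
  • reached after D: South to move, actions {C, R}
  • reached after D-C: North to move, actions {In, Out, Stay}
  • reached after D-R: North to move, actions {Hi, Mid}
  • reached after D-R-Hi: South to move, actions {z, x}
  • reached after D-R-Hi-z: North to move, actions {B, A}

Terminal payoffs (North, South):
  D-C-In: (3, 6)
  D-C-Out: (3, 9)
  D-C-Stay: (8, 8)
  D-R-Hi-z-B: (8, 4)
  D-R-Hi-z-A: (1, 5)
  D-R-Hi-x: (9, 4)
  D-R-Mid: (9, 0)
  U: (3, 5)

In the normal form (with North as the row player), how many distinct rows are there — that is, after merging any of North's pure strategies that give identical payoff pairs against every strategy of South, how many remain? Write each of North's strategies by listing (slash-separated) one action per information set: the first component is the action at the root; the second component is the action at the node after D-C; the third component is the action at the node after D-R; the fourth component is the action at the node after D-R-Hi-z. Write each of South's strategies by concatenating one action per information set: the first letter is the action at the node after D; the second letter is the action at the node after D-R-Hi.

North has 24 pure strategies: D/In/Hi/B, D/In/Hi/A, D/In/Mid/B, D/In/Mid/A, D/Out/Hi/B, D/Out/Hi/A, D/Out/Mid/B, D/Out/Mid/A, D/Stay/Hi/B, D/Stay/Hi/A, D/Stay/Mid/B, D/Stay/Mid/A, U/In/Hi/B, U/In/Hi/A, U/In/Mid/B, U/In/Mid/A, U/Out/Hi/B, U/Out/Hi/A, U/Out/Mid/B, U/Out/Mid/A, U/Stay/Hi/B, U/Stay/Hi/A, U/Stay/Mid/B, U/Stay/Mid/A. Columns: Cz, Cx, Rz, Rx.
{D/In/Hi/B} → row (3,6) (3,6) (8,4) (9,4)
{D/In/Hi/A} → row (3,6) (3,6) (1,5) (9,4)
{D/In/Mid/B, D/In/Mid/A} → row (3,6) (3,6) (9,0) (9,0)
{D/Out/Hi/B} → row (3,9) (3,9) (8,4) (9,4)
{D/Out/Hi/A} → row (3,9) (3,9) (1,5) (9,4)
{D/Out/Mid/B, D/Out/Mid/A} → row (3,9) (3,9) (9,0) (9,0)
{D/Stay/Hi/B} → row (8,8) (8,8) (8,4) (9,4)
{D/Stay/Hi/A} → row (8,8) (8,8) (1,5) (9,4)
{D/Stay/Mid/B, D/Stay/Mid/A} → row (8,8) (8,8) (9,0) (9,0)
{U/In/Hi/B, U/In/Hi/A, U/In/Mid/B, U/In/Mid/A, U/Out/Hi/B, U/Out/Hi/A, U/Out/Mid/B, U/Out/Mid/A, U/Stay/Hi/B, U/Stay/Hi/A, U/Stay/Mid/B, U/Stay/Mid/A} → row (3,5) (3,5) (3,5) (3,5)
That's 10 distinct rows out of 24 strategies.

10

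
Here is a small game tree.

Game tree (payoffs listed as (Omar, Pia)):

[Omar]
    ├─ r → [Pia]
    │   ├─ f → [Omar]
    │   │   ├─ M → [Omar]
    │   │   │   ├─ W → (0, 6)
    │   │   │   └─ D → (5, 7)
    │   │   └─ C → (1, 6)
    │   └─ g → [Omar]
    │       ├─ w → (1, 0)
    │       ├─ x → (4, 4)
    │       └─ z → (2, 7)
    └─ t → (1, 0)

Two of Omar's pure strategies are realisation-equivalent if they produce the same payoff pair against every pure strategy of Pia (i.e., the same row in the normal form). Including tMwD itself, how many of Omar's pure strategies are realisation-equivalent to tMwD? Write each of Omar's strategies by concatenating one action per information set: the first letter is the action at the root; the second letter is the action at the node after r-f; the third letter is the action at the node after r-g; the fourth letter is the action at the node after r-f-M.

12

Row for tMwD (columns f, g): (1,0) (1,0).
Under tMwD, Omar's choice at the node after r-f and at the node after r-g and at the node after r-f-M can never be reached regardless of what Pia does, so varying those choices leaves every outcome unchanged.
Holding the reachable choices fixed and varying the unreachable ones freely already gives 2 × 3 × 2 = 12 equivalent strategies.
No other strategy reproduces this row, so those 12 are the full class: tMwW, tMwD, tMxW, tMxD, tMzW, tMzD, tCwW, tCwD, tCxW, tCxD, tCzW, tCzD.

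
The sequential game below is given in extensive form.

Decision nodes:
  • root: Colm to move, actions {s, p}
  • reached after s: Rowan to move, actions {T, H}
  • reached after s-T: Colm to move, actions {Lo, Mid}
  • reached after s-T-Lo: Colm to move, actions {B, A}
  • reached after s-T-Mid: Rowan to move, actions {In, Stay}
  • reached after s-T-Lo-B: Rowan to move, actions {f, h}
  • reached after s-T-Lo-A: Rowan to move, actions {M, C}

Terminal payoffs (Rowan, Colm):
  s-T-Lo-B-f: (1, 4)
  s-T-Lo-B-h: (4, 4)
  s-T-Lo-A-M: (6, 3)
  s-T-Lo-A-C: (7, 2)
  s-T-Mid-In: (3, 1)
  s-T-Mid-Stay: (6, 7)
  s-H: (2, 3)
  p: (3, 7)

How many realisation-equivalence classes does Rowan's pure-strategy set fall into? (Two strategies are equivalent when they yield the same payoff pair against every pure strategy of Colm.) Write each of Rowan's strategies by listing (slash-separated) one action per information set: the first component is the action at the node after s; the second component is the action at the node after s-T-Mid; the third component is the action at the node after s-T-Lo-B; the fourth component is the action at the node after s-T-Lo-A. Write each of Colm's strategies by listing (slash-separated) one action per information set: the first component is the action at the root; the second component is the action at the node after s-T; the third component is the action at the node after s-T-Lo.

Rowan has 16 pure strategies: T/In/f/M, T/In/f/C, T/In/h/M, T/In/h/C, T/Stay/f/M, T/Stay/f/C, T/Stay/h/M, T/Stay/h/C, H/In/f/M, H/In/f/C, H/In/h/M, H/In/h/C, H/Stay/f/M, H/Stay/f/C, H/Stay/h/M, H/Stay/h/C. Columns: s/Lo/B, s/Lo/A, s/Mid/B, s/Mid/A, p/Lo/B, p/Lo/A, p/Mid/B, p/Mid/A.
{T/In/f/M} → row (1,4) (6,3) (3,1) (3,1) (3,7) (3,7) (3,7) (3,7)
{T/In/f/C} → row (1,4) (7,2) (3,1) (3,1) (3,7) (3,7) (3,7) (3,7)
{T/In/h/M} → row (4,4) (6,3) (3,1) (3,1) (3,7) (3,7) (3,7) (3,7)
{T/In/h/C} → row (4,4) (7,2) (3,1) (3,1) (3,7) (3,7) (3,7) (3,7)
{T/Stay/f/M} → row (1,4) (6,3) (6,7) (6,7) (3,7) (3,7) (3,7) (3,7)
{T/Stay/f/C} → row (1,4) (7,2) (6,7) (6,7) (3,7) (3,7) (3,7) (3,7)
{T/Stay/h/M} → row (4,4) (6,3) (6,7) (6,7) (3,7) (3,7) (3,7) (3,7)
{T/Stay/h/C} → row (4,4) (7,2) (6,7) (6,7) (3,7) (3,7) (3,7) (3,7)
{H/In/f/M, H/In/f/C, H/In/h/M, H/In/h/C, H/Stay/f/M, H/Stay/f/C, H/Stay/h/M, H/Stay/h/C} → row (2,3) (2,3) (2,3) (2,3) (3,7) (3,7) (3,7) (3,7)
That's 9 distinct rows out of 16 strategies.

9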